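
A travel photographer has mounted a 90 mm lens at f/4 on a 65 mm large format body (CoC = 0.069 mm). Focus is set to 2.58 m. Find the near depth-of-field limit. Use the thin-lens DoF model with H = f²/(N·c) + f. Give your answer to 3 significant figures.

Hyperfocal distance H = f²/(N·c) + f = 90²/(4 × 0.069) + 90 = 8100/0.276 + 90 ≈ 29437.8 mm ≈ 29.44 m.
Near limit Dn = s·(H − f)/(H + s − 2f) = 2580 × (29437.8 − 90) / (29437.8 + 2580 − 2 × 90) = 2580 × 29347.8 / 31837.8 ≈ 2378.2 mm ≈ 2.38 m.

2.38 m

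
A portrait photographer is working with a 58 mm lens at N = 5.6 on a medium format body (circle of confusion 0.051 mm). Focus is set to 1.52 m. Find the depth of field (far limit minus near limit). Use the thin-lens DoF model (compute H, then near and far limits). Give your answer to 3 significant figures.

Hyperfocal distance H = f²/(N·c) + f = 58²/(5.6 × 0.051) + 58 = 3364/0.2856 + 58 ≈ 11836.7 mm ≈ 11.84 m.
Near limit Dn = s·(H − f)/(H + s − 2f) = 1520 × (11836.7 − 58) / (11836.7 + 1520 − 2 × 58) = 1520 × 11778.7 / 13240.7 ≈ 1352.17 mm.
Far limit Df = s·(H − f)/(H − s) = 1520 × (11836.7 − 58) / (11836.7 − 1520) = 1520 × 11778.7 / 10316.7 ≈ 1735.40 mm.
Depth of field = Df − Dn = 1735.40 − 1352.17 ≈ 383.23 mm.

383 mm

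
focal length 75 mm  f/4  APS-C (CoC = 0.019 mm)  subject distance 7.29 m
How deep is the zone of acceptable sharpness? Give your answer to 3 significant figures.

1.43 m

Hyperfocal distance H = f²/(N·c) + f = 75²/(4 × 0.019) + 75 = 5625/0.076 + 75 ≈ 74088.2 mm ≈ 74.09 m.
Near limit Dn = s·(H − f)/(H + s − 2f) = 7290 × (74088.2 − 75) / (74088.2 + 7290 − 2 × 75) = 7290 × 74013.2 / 81228.2 ≈ 6642.5 mm.
Far limit Df = s·(H − f)/(H − s) = 7290 × (74088.2 − 75) / (74088.2 − 7290) = 7290 × 74013.2 / 66798.2 ≈ 8077.4 mm.
Depth of field = Df − Dn = 8077.4 − 6642.5 ≈ 1434.9 mm ≈ 1.43 m.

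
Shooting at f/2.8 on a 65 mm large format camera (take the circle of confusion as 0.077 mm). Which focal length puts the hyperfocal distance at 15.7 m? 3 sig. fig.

58.1 mm

From H = f²/(N·c) + f, with f ≪ H: f ≈ √(H·N·c) = √(15700 × 2.8 × 0.077) = √3384.9 ≈ 58.18 mm.
Exact: f² + N·c·f − N·c·H = 0 ⇒ f = (−N·c + √((N·c)² + 4·N·c·H))/2 = (−0.2156 + √13540)/2 ≈ 58.072 mm ≈ 58.1 mm.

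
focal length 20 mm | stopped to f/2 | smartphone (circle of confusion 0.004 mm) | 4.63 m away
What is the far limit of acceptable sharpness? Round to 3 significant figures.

Hyperfocal distance H = f²/(N·c) + f = 20²/(2 × 0.004) + 20 = 400/0.008 + 20 ≈ 50020.0 mm ≈ 50.02 m.
Far limit Df = s·(H − f)/(H − s) = 4630 × (50020.0 − 20) / (50020.0 − 4630) = 4630 × 50000.0 / 45390.0 ≈ 5100.2 mm ≈ 5.10 m.

5.10 m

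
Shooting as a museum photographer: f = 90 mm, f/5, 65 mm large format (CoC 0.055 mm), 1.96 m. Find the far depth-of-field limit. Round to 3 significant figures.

2.09 m

Hyperfocal distance H = f²/(N·c) + f = 90²/(5 × 0.055) + 90 = 8100/0.275 + 90 ≈ 29544.5 mm ≈ 29.54 m.
Far limit Df = s·(H − f)/(H − s) = 1960 × (29544.5 − 90) / (29544.5 − 1960) = 1960 × 29454.5 / 27584.5 ≈ 2092.9 mm ≈ 2.09 m.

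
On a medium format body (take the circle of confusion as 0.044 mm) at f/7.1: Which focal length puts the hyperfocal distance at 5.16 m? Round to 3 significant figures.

40.0 mm

From H = f²/(N·c) + f, with f ≪ H: f ≈ √(H·N·c) = √(5160 × 7.1 × 0.044) = √1612.0 ≈ 40.15 mm.
Exact: f² + N·c·f − N·c·H = 0 ⇒ f = (−N·c + √((N·c)² + 4·N·c·H))/2 = (−0.3124 + √6448.0)/2 ≈ 39.994 mm ≈ 40.0 mm.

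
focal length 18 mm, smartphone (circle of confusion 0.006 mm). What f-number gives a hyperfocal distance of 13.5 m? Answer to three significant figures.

f/4.01

Rearrange H = f²/(N·c) + f for N: N = f² / ((H − f)·c).
N = 18² / ((13500 − 18) × 0.006) = 324 / 80.89 ≈ 4.01.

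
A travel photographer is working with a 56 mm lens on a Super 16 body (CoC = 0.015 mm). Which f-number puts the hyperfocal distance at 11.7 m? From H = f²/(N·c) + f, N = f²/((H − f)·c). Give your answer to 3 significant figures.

f/18

Rearrange H = f²/(N·c) + f for N: N = f² / ((H − f)·c).
N = 56² / ((11700 − 56) × 0.015) = 3136 / 174.7 ≈ 18.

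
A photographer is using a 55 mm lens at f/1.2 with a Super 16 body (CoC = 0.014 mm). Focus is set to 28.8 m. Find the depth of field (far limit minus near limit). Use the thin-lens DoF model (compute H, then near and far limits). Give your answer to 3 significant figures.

Hyperfocal distance H = f²/(N·c) + f = 55²/(1.2 × 0.014) + 55 = 3025/0.0168 + 55 ≈ 180114.5 mm ≈ 180.1 m.
Near limit Dn = s·(H − f)/(H + s − 2f) = 28800 × (180114.5 − 55) / (180114.5 + 28800 − 2 × 55) = 28800 × 180059.5 / 208804.5 ≈ 24835.3 mm.
Far limit Df = s·(H − f)/(H − s) = 28800 × (180114.5 − 55) / (180114.5 − 28800) = 28800 × 180059.5 / 151314.5 ≈ 34271.1 mm.
Depth of field = Df − Dn = 34271.1 − 24835.3 ≈ 9435.8 mm ≈ 9.44 m.

9.44 m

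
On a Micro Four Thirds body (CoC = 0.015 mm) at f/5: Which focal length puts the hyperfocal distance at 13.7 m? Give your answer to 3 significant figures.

32.0 mm

From H = f²/(N·c) + f, with f ≪ H: f ≈ √(H·N·c) = √(13700 × 5 × 0.015) = √1027.5 ≈ 32.05 mm.
Exact: f² + N·c·f − N·c·H = 0 ⇒ f = (−N·c + √((N·c)² + 4·N·c·H))/2 = (−0.075 + √4110.0)/2 ≈ 32.017 mm ≈ 32.0 mm.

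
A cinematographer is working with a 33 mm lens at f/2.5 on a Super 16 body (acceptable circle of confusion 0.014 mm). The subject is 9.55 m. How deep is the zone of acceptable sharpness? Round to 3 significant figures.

Hyperfocal distance H = f²/(N·c) + f = 33²/(2.5 × 0.014) + 33 = 1089/0.035 + 33 ≈ 31147.3 mm ≈ 31.15 m.
Near limit Dn = s·(H − f)/(H + s − 2f) = 9550 × (31147.3 − 33) / (31147.3 + 9550 − 2 × 33) = 9550 × 31114.3 / 40631.3 ≈ 7313.1 mm.
Far limit Df = s·(H − f)/(H − s) = 9550 × (31147.3 − 33) / (31147.3 − 9550) = 9550 × 31114.3 / 21597.3 ≈ 13758.3 mm.
Depth of field = Df − Dn = 13758.3 − 7313.1 ≈ 6445.2 mm ≈ 6.45 m.

6.45 m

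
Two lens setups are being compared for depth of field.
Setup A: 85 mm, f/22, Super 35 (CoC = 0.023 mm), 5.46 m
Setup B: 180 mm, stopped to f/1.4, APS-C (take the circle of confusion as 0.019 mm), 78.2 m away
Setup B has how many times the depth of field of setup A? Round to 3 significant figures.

2.10

Setup A: H = 85²/(22×0.023) + 85 ≈ 14363.7 mm; DoF = Df − Dn = 8756.1 − 3966.8 ≈ 4789.3 mm.
Setup B: H = 180²/(1.4×0.019) + 180 ≈ 1218225.1 mm; DoF = Df − Dn = 83552 − 73493 ≈ 10059 mm.
Ratio = 10059 / 4789.3 ≈ 2.10.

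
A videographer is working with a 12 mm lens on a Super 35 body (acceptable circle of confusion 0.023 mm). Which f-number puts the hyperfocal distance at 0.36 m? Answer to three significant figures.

f/18

Rearrange H = f²/(N·c) + f for N: N = f² / ((H − f)·c).
N = 12² / ((360 − 12) × 0.023) = 144 / 8.004 ≈ 18.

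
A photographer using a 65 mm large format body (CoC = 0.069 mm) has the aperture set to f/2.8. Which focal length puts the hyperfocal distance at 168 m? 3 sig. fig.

From H = f²/(N·c) + f, with f ≪ H: f ≈ √(H·N·c) = √(168000 × 2.8 × 0.069) = √32458 ≈ 180.2 mm.
The +f correction barely moves this — solving exactly, f² + N·c·f − N·c·H = 0 ⇒ f = (−N·c + √((N·c)² + 4·N·c·H))/2 = (−0.1932 + √129830)/2 ≈ 180.06 mm, so f ≈ 180 mm.

180 mm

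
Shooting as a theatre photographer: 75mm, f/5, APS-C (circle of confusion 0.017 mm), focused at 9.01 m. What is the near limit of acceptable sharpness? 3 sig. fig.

Hyperfocal distance H = f²/(N·c) + f = 75²/(5 × 0.017) + 75 = 5625/0.085 + 75 ≈ 66251.5 mm ≈ 66.25 m.
Near limit Dn = s·(H − f)/(H + s − 2f) = 9010 × (66251.5 − 75) / (66251.5 + 9010 − 2 × 75) = 9010 × 66176.5 / 75111.5 ≈ 7938.2 mm ≈ 7.94 m.

7.94 m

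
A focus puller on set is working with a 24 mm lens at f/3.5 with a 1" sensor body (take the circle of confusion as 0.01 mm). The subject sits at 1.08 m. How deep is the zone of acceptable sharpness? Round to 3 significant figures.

Hyperfocal distance H = f²/(N·c) + f = 24²/(3.5 × 0.01) + 24 = 576/0.035 + 24 ≈ 16481.1 mm ≈ 16.48 m.
Near limit Dn = s·(H − f)/(H + s − 2f) = 1080 × (16481.1 − 24) / (16481.1 + 1080 − 2 × 24) = 1080 × 16457.1 / 17513.1 ≈ 1014.88 mm.
Far limit Df = s·(H − f)/(H − s) = 1080 × (16481.1 − 24) / (16481.1 − 1080) = 1080 × 16457.1 / 15401.1 ≈ 1154.05 mm.
Depth of field = Df − Dn = 1154.05 − 1014.88 ≈ 139.17 mm.

139 mm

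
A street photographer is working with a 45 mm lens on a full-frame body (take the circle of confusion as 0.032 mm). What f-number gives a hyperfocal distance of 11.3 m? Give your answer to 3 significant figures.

Rearrange H = f²/(N·c) + f for N: N = f² / ((H − f)·c).
N = 45² / ((11300 − 45) × 0.032) = 2025 / 360.2 ≈ 5.62.

f/5.62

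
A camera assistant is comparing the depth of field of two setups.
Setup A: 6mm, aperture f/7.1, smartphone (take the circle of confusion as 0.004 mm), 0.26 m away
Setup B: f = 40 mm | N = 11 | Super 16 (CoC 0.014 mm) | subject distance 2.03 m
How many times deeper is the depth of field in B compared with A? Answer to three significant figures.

7.44

Setup A: H = 6²/(7.1×0.004) + 6 ≈ 1273.6 mm; DoF = Df − Dn = 325.15 − 216.60 ≈ 108.55 mm.
Setup B: H = 40²/(11×0.014) + 40 ≈ 10429.6 mm; DoF = Df − Dn = 2510.94 − 1703.68 ≈ 807.26 mm.
Ratio = 807.26 / 108.55 ≈ 7.44.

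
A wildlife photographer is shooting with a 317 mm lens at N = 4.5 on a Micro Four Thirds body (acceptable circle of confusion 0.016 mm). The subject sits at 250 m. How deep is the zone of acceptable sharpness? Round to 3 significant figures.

92.4 m

Hyperfocal distance H = f²/(N·c) + f = 317²/(4.5 × 0.016) + 317 = 100489/0.072 + 317 ≈ 1395997.6 mm ≈ 1396 m.
Near limit Dn = s·(H − f)/(H + s − 2f) = 250000 × (1395997.6 − 317) / (1395997.6 + 250000 − 2 × 317) = 250000 × 1395680.6 / 1645363.6 ≈ 212063 mm.
Far limit Df = s·(H − f)/(H − s) = 250000 × (1395997.6 − 317) / (1395997.6 − 250000) = 250000 × 1395680.6 / 1145997.6 ≈ 304468 mm.
Depth of field = Df − Dn = 304468 − 212063 ≈ 92405 mm ≈ 92.4 m.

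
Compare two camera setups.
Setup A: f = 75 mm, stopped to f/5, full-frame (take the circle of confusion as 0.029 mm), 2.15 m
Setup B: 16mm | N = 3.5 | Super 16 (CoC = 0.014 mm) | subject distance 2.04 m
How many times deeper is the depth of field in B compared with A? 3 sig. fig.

8.06

Setup A: H = 75²/(5×0.029) + 75 ≈ 38868.1 mm; DoF = Df − Dn = 2271.50 − 2040.84 ≈ 230.66 mm.
Setup B: H = 16²/(3.5×0.014) + 16 ≈ 5240.5 mm; DoF = Df − Dn = 3330.1 − 1470.4 ≈ 1859.7 mm.
Ratio = 1859.7 / 230.66 ≈ 8.06.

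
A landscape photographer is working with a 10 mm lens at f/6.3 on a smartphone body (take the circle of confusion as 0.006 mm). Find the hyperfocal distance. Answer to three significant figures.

2.66 m

Hyperfocal distance H = f²/(N·c) + f = 10²/(6.3 × 0.006) + 10 = 100/0.0378 + 10 ≈ 2655.5 mm ≈ 2.66 m.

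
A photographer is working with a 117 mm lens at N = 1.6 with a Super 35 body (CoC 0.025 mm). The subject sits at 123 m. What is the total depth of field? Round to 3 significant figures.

101 m

Hyperfocal distance H = f²/(N·c) + f = 117²/(1.6 × 0.025) + 117 = 13689/0.04 + 117 ≈ 342342.0 mm ≈ 342.3 m.
Near limit Dn = s·(H − f)/(H + s − 2f) = 123000 × (342342.0 − 117) / (342342.0 + 123000 − 2 × 117) = 123000 × 342225.0 / 465108.0 ≈ 90503 mm.
Far limit Df = s·(H − f)/(H − s) = 123000 × (342342.0 − 117) / (342342.0 − 123000) = 123000 × 342225.0 / 219342.0 ≈ 191909 mm.
Depth of field = Df − Dn = 191909 − 90503 ≈ 101406 mm ≈ 101 m.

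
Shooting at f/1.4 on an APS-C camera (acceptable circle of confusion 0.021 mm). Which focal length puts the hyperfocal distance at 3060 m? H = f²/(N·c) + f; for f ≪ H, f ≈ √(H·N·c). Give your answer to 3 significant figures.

300 mm

From H = f²/(N·c) + f, with f ≪ H: f ≈ √(H·N·c) = √(3060000 × 1.4 × 0.021) = √89964 ≈ 299.9 mm.
The +f correction barely moves this — solving exactly, f² + N·c·f − N·c·H = 0 ⇒ f = (−N·c + √((N·c)² + 4·N·c·H))/2 = (−0.0294 + √359856)/2 ≈ 299.93 mm, so f ≈ 300 mm.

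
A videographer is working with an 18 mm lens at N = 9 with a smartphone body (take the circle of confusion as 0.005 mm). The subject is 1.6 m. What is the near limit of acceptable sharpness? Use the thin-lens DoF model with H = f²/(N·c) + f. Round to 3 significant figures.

Hyperfocal distance H = f²/(N·c) + f = 18²/(9 × 0.005) + 18 = 324/0.045 + 18 ≈ 7218.0 mm ≈ 7.218 m.
Near limit Dn = s·(H − f)/(H + s − 2f) = 1600 × (7218.0 − 18) / (7218.0 + 1600 − 2 × 18) = 1600 × 7200.0 / 8782.0 ≈ 1311.8 mm ≈ 1.31 m.

1.31 m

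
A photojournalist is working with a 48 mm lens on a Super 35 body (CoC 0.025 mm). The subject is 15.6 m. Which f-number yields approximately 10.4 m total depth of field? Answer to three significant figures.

Write h = H − f = f²/(N·c). The thin-lens limits are Dn = s·h/(h + (s−f)) and Df = s·h/(h − (s−f)), so DoF = Df − Dn = 2·s·(s−f)·h / (h² − (s−f)²).
That is a quadratic in h: DoF·h² − 2·s·(s−f)·h − DoF·(s−f)² = 0 ⇒ h = (s−f)·(s + √(s² + DoF²)) / DoF = 15552 × (15600 + √(15600² + 10400²)) / 10400 = 15552 × (15600 + 18748.9) / 10400 ≈ 51365 mm.
Then N = f²/(c·h) = 48² / (0.025 × 51365) = 2304 / 1284.1 ≈ 1.79.

f/1.79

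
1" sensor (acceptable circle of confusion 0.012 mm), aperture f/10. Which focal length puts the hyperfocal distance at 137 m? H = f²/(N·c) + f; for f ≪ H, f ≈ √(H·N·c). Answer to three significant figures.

128 mm

From H = f²/(N·c) + f, with f ≪ H: f ≈ √(H·N·c) = √(137000 × 10 × 0.012) = √16440 ≈ 128.2 mm.
The +f correction barely moves this — solving exactly, f² + N·c·f − N·c·H = 0 ⇒ f = (−N·c + √((N·c)² + 4·N·c·H))/2 = (−0.12 + √65760)/2 ≈ 128.16 mm, so f ≈ 128 mm.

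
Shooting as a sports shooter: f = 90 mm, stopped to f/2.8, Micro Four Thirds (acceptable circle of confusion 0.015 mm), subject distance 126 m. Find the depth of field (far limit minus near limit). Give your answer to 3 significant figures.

Hyperfocal distance H = f²/(N·c) + f = 90²/(2.8 × 0.015) + 90 = 8100/0.042 + 90 ≈ 192947.1 mm ≈ 192.9 m.
Near limit Dn = s·(H − f)/(H + s − 2f) = 126000 × (192947.1 − 90) / (192947.1 + 126000 − 2 × 90) = 126000 × 192857.1 / 318767.1 ≈ 76231 mm.
Far limit Df = s·(H − f)/(H − s) = 126000 × (192947.1 − 90) / (192947.1 − 126000) = 126000 × 192857.1 / 66947.1 ≈ 362973 mm.
Depth of field = Df − Dn = 362973 − 76231 ≈ 286742 mm ≈ 287 m.

287 m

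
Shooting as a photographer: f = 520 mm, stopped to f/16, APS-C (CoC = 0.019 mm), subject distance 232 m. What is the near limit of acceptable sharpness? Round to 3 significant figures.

Hyperfocal distance H = f²/(N·c) + f = 520²/(16 × 0.019) + 520 = 270400/0.304 + 520 ≈ 889993.7 mm ≈ 890.0 m.
Near limit Dn = s·(H − f)/(H + s − 2f) = 232000 × (889993.7 − 520) / (889993.7 + 232000 − 2 × 520) = 232000 × 889473.7 / 1120953.7 ≈ 184091 mm ≈ 184 m.

184 m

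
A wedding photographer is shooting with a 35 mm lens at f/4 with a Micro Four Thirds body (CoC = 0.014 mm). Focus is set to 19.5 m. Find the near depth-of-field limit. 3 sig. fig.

10.3 m

Hyperfocal distance H = f²/(N·c) + f = 35²/(4 × 0.014) + 35 = 1225/0.056 + 35 ≈ 21910.0 mm ≈ 21.91 m.
Near limit Dn = s·(H − f)/(H + s − 2f) = 19500 × (21910.0 − 35) / (21910.0 + 19500 − 2 × 35) = 19500 × 21875.0 / 41340.0 ≈ 10318 mm ≈ 10.3 m.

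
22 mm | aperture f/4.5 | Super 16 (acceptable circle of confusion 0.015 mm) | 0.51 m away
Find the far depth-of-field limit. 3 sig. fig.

Hyperfocal distance H = f²/(N·c) + f = 22²/(4.5 × 0.015) + 22 = 484/0.0675 + 22 ≈ 7192.4 mm ≈ 7.192 m.
Far limit Df = s·(H − f)/(H − s) = 510 × (7192.4 − 22) / (7192.4 − 510) = 510 × 7170.4 / 6682.4 ≈ 547.24 mm ≈ 0.547 m.

0.547 m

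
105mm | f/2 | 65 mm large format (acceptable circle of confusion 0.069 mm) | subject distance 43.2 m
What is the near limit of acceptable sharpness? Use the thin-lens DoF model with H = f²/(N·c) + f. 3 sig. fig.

28.1 m

Hyperfocal distance H = f²/(N·c) + f = 105²/(2 × 0.069) + 105 = 11025/0.138 + 105 ≈ 79996.3 mm ≈ 80.00 m.
Near limit Dn = s·(H − f)/(H + s − 2f) = 43200 × (79996.3 − 105) / (79996.3 + 43200 − 2 × 105) = 43200 × 79891.3 / 122986.3 ≈ 28063 mm ≈ 28.1 m.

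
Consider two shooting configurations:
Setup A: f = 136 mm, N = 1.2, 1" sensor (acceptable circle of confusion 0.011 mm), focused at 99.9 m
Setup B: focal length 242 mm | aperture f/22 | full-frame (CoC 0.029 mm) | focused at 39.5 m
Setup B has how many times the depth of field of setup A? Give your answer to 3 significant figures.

2.89

Setup A: H = 136²/(1.2×0.011) + 136 ≈ 1401348.1 mm; DoF = Df − Dn = 107558 − 93260 ≈ 14298 mm.
Setup B: H = 242²/(22×0.029) + 242 ≈ 92035.1 mm; DoF = Df − Dn = 69017 − 27667 ≈ 41350 mm.
Ratio = 41350 / 14298 ≈ 2.89.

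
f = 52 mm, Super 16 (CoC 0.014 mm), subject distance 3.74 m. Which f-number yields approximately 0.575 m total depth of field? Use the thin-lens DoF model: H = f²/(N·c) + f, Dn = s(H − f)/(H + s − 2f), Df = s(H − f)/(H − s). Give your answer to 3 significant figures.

Write h = H − f = f²/(N·c). The thin-lens limits are Dn = s·h/(h + (s−f)) and Df = s·h/(h − (s−f)), so DoF = Df − Dn = 2·s·(s−f)·h / (h² − (s−f)²).
That is a quadratic in h: DoF·h² − 2·s·(s−f)·h − DoF·(s−f)² = 0 ⇒ h = (s−f)·(s + √(s² + DoF²)) / DoF = 3688 × (3740 + √(3740² + 575²)) / 575 = 3688 × (3740 + 3783.94) / 575 ≈ 48258 mm.
Then N = f²/(c·h) = 52² / (0.014 × 48258) = 2704 / 675.61 ≈ 4.

f/4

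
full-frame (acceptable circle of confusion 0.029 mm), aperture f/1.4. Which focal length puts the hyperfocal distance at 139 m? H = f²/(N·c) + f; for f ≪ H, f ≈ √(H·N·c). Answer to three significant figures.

75.1 mm

From H = f²/(N·c) + f, with f ≪ H: f ≈ √(H·N·c) = √(139000 × 1.4 × 0.029) = √5643.4 ≈ 75.12 mm.
The +f correction barely moves this — solving exactly, f² + N·c·f − N·c·H = 0 ⇒ f = (−N·c + √((N·c)² + 4·N·c·H))/2 = (−0.0406 + √22574)/2 ≈ 75.102 mm, so f ≈ 75.1 mm.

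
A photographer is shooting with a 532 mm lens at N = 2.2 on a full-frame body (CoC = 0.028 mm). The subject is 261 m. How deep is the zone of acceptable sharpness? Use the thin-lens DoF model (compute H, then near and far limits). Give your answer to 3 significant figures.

Hyperfocal distance H = f²/(N·c) + f = 532²/(2.2 × 0.028) + 532 = 283024/0.0616 + 532 ≈ 4595077.5 mm ≈ 4595 m.
Near limit Dn = s·(H − f)/(H + s − 2f) = 261000 × (4595077.5 − 532) / (4595077.5 + 261000 − 2 × 532) = 261000 × 4594545.5 / 4855013.5 ≈ 246998 mm.
Far limit Df = s·(H − f)/(H − s) = 261000 × (4595077.5 − 532) / (4595077.5 − 261000) = 261000 × 4594545.5 / 4334077.5 ≈ 276685 mm.
Depth of field = Df − Dn = 276685 − 246998 ≈ 29687 mm ≈ 29.7 m.

29.7 m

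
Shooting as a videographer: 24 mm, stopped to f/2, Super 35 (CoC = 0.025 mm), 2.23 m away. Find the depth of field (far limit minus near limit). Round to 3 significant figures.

0.887 m

Hyperfocal distance H = f²/(N·c) + f = 24²/(2 × 0.025) + 24 = 576/0.05 + 24 ≈ 11544.0 mm ≈ 11.54 m.
Near limit Dn = s·(H − f)/(H + s − 2f) = 2230 × (11544.0 − 24) / (11544.0 + 2230 − 2 × 24) = 2230 × 11520.0 / 13726.0 ≈ 1871.60 mm.
Far limit Df = s·(H − f)/(H − s) = 2230 × (11544.0 − 24) / (11544.0 − 2230) = 2230 × 11520.0 / 9314.0 ≈ 2758.17 mm.
Depth of field = Df − Dn = 2758.17 − 1871.60 ≈ 886.57 mm ≈ 0.887 m.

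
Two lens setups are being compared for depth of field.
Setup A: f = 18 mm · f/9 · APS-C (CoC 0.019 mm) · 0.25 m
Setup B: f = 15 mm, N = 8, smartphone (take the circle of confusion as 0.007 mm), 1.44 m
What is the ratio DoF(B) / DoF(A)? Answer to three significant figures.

Setup A: H = 18²/(9×0.019) + 18 ≈ 1912.7 mm; DoF = Df − Dn = 284.882 − 222.728 ≈ 62.154 mm.
Setup B: H = 15²/(8×0.007) + 15 ≈ 4032.9 mm; DoF = Df − Dn = 2231.4 − 1063.0 ≈ 1168.4 mm.
Ratio = 1168.4 / 62.154 ≈ 18.8.

18.8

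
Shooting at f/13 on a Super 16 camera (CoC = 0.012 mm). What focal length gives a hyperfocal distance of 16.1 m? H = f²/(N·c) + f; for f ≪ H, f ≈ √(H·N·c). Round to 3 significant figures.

50.0 mm

From H = f²/(N·c) + f, with f ≪ H: f ≈ √(H·N·c) = √(16100 × 13 × 0.012) = √2511.6 ≈ 50.12 mm.
Exact: f² + N·c·f − N·c·H = 0 ⇒ f = (−N·c + √((N·c)² + 4·N·c·H))/2 = (−0.156 + √10046)/2 ≈ 50.038 mm ≈ 50.0 mm.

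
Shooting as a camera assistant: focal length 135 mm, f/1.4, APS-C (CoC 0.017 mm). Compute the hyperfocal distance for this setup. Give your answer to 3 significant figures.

766 m

Hyperfocal distance H = f²/(N·c) + f = 135²/(1.4 × 0.017) + 135 = 18225/0.0238 + 135 ≈ 765891.3 mm ≈ 766 m.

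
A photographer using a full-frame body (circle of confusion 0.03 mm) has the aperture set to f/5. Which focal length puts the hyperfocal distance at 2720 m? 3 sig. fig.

From H = f²/(N·c) + f, with f ≪ H: f ≈ √(H·N·c) = √(2720000 × 5 × 0.03) = √408000 ≈ 638.7 mm.
The +f correction barely moves this — solving exactly, f² + N·c·f − N·c·H = 0 ⇒ f = (−N·c + √((N·c)² + 4·N·c·H))/2 = (−0.15 + √1632000)/2 ≈ 638.67 mm, so f ≈ 639 mm.

639 mm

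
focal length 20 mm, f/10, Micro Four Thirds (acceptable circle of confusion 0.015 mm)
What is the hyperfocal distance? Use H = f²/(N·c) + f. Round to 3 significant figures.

Hyperfocal distance H = f²/(N·c) + f = 20²/(10 × 0.015) + 20 = 400/0.15 + 20 ≈ 2686.7 mm ≈ 2.69 m.

2.69 m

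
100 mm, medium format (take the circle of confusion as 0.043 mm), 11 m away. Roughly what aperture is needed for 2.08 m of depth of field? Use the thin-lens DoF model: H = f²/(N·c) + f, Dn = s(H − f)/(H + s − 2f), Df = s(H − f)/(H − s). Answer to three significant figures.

f/2.00

Write h = H − f = f²/(N·c). The thin-lens limits are Dn = s·h/(h + (s−f)) and Df = s·h/(h − (s−f)), so DoF = Df − Dn = 2·s·(s−f)·h / (h² − (s−f)²).
That is a quadratic in h: DoF·h² − 2·s·(s−f)·h − DoF·(s−f)² = 0 ⇒ h = (s−f)·(s + √(s² + DoF²)) / DoF = 10900 × (11000 + √(11000² + 2080²)) / 2080 = 10900 × (11000 + 11194.9) / 2080 ≈ 116310 mm.
Then N = f²/(c·h) = 100² / (0.043 × 116310) = 10000 / 5001.3 ≈ 2.00.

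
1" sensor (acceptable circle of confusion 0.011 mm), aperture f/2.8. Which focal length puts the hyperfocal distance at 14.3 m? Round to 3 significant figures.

21.0 mm

From H = f²/(N·c) + f, with f ≪ H: f ≈ √(H·N·c) = √(14300 × 2.8 × 0.011) = √440.44 ≈ 20.99 mm.
The +f correction barely moves this — solving exactly, f² + N·c·f − N·c·H = 0 ⇒ f = (−N·c + √((N·c)² + 4·N·c·H))/2 = (−0.0308 + √1761.8)/2 ≈ 20.971 mm, so f ≈ 21.0 mm.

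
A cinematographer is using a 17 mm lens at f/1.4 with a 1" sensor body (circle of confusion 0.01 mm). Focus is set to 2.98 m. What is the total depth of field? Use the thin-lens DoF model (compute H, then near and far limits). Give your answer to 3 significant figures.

0.873 m

Hyperfocal distance H = f²/(N·c) + f = 17²/(1.4 × 0.01) + 17 = 289/0.014 + 17 ≈ 20659.9 mm ≈ 20.66 m.
Near limit Dn = s·(H − f)/(H + s − 2f) = 2980 × (20659.9 − 17) / (20659.9 + 2980 − 2 × 17) = 2980 × 20642.9 / 23605.9 ≈ 2605.95 mm.
Far limit Df = s·(H − f)/(H − s) = 2980 × (20659.9 − 17) / (20659.9 − 2980) = 2980 × 20642.9 / 17679.9 ≈ 3479.42 mm.
Depth of field = Df − Dn = 3479.42 − 2605.95 ≈ 873.47 mm ≈ 0.873 m.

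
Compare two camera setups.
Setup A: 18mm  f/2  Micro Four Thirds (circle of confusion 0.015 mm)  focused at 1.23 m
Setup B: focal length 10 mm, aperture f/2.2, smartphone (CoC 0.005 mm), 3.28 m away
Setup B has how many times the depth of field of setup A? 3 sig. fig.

9.69

Setup A: H = 18²/(2×0.015) + 18 ≈ 10818.0 mm; DoF = Df − Dn = 1385.48 − 1105.89 ≈ 279.59 mm.
Setup B: H = 10²/(2.2×0.005) + 10 ≈ 9100.9 mm; DoF = Df − Dn = 5122.6 − 2412.3 ≈ 2710.3 mm.
Ratio = 2710.3 / 279.59 ≈ 9.69.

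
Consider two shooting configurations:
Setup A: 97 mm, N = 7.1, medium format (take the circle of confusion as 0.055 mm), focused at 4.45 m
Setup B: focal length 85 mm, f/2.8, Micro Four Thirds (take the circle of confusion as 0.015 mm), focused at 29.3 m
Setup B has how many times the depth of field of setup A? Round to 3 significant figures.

6.17

Setup A: H = 97²/(7.1×0.055) + 97 ≈ 24191.8 mm; DoF = Df − Dn = 5431.2 − 3769.1 ≈ 1662.1 mm.
Setup B: H = 85²/(2.8×0.015) + 85 ≈ 172108.8 mm; DoF = Df − Dn = 35294 − 25046 ≈ 10248 mm.
Ratio = 10248 / 1662.1 ≈ 6.17.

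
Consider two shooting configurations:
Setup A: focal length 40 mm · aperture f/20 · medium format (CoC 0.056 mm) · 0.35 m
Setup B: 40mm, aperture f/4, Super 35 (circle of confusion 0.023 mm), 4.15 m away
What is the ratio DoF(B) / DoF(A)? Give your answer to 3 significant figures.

Setup A: H = 40²/(20×0.056) + 40 ≈ 1468.6 mm; DoF = Df − Dn = 447.00 − 287.59 ≈ 159.41 mm.
Setup B: H = 40²/(4×0.023) + 40 ≈ 17431.3 mm; DoF = Df − Dn = 5434.2 − 3356.7 ≈ 2077.5 mm.
Ratio = 2077.5 / 159.41 ≈ 13.0.

13.0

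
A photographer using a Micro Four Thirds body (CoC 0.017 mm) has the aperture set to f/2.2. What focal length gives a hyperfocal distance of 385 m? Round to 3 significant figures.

120 mm

From H = f²/(N·c) + f, with f ≪ H: f ≈ √(H·N·c) = √(385000 × 2.2 × 0.017) = √14399 ≈ 120.0 mm.
The +f correction barely moves this — solving exactly, f² + N·c·f − N·c·H = 0 ⇒ f = (−N·c + √((N·c)² + 4·N·c·H))/2 = (−0.0374 + √57596)/2 ≈ 119.98 mm, so f ≈ 120 mm.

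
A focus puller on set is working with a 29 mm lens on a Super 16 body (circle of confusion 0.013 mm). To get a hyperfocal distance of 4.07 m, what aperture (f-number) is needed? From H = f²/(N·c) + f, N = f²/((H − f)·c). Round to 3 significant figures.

f/16

Rearrange H = f²/(N·c) + f for N: N = f² / ((H − f)·c).
N = 29² / ((4070 − 29) × 0.013) = 841 / 52.53 ≈ 16.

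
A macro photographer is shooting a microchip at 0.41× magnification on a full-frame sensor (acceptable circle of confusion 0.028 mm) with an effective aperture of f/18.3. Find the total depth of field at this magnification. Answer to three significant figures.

At magnification m, DoF ≈ 2·N_eff·c/m² = 2 × 18.3 × 0.028 / 0.41² = 1.025 / 0.1681 ≈ 6.1 mm.

6.10 mm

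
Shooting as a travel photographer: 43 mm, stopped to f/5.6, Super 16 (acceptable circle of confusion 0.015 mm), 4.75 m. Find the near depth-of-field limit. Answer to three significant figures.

Hyperfocal distance H = f²/(N·c) + f = 43²/(5.6 × 0.015) + 43 = 1849/0.084 + 43 ≈ 22054.9 mm ≈ 22.05 m.
Near limit Dn = s·(H − f)/(H + s − 2f) = 4750 × (22054.9 − 43) / (22054.9 + 4750 − 2 × 43) = 4750 × 22011.9 / 26718.9 ≈ 3913.2 mm ≈ 3.91 m.

3.91 m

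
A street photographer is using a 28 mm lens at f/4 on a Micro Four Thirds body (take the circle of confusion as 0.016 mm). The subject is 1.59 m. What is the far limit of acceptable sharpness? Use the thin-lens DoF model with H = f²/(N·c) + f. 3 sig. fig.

1.82 m

Hyperfocal distance H = f²/(N·c) + f = 28²/(4 × 0.016) + 28 = 784/0.064 + 28 ≈ 12278.0 mm ≈ 12.28 m.
Far limit Df = s·(H − f)/(H − s) = 1590 × (12278.0 − 28) / (12278.0 − 1590) = 1590 × 12250.0 / 10688.0 ≈ 1822.4 mm ≈ 1.82 m.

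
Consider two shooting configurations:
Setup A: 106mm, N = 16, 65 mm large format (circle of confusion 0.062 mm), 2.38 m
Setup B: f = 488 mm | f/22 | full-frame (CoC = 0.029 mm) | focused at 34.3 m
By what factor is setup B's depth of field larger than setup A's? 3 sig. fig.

Setup A: H = 106²/(16×0.062) + 106 ≈ 11432.6 mm; DoF = Df − Dn = 2977.85 − 1982.07 ≈ 995.78 mm.
Setup B: H = 488²/(22×0.029) + 488 ≈ 373754.5 mm; DoF = Df − Dn = 37716.5 − 31451.0 ≈ 6265.5 mm.
Ratio = 6265.5 / 995.78 ≈ 6.29.

6.29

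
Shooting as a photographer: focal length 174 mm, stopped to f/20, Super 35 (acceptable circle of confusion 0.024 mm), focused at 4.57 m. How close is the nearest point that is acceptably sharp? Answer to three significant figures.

Hyperfocal distance H = f²/(N·c) + f = 174²/(20 × 0.024) + 174 = 30276/0.48 + 174 ≈ 63249.0 mm ≈ 63.25 m.
Near limit Dn = s·(H − f)/(H + s − 2f) = 4570 × (63249.0 − 174) / (63249.0 + 4570 − 2 × 174) = 4570 × 63075.0 / 67471.0 ≈ 4272.2 mm ≈ 4.27 m.

4.27 m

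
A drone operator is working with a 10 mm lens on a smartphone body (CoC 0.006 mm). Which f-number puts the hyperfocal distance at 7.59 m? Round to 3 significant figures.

f/2.20

Rearrange H = f²/(N·c) + f for N: N = f² / ((H − f)·c).
N = 10² / ((7590 − 10) × 0.006) = 100 / 45.48 ≈ 2.20.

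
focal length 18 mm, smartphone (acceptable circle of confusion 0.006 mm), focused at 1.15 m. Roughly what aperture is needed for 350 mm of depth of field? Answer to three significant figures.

f/7.10

Write h = H − f = f²/(N·c). The thin-lens limits are Dn = s·h/(h + (s−f)) and Df = s·h/(h − (s−f)), so DoF = Df − Dn = 2·s·(s−f)·h / (h² − (s−f)²).
That is a quadratic in h: DoF·h² − 2·s·(s−f)·h − DoF·(s−f)² = 0 ⇒ h = (s−f)·(s + √(s² + DoF²)) / DoF = 1132 × (1150 + √(1150² + 350²)) / 350 = 1132 × (1150 + 1202.08) / 350 ≈ 7607.3 mm.
Then N = f²/(c·h) = 18² / (0.006 × 7607.3) = 324 / 45.644 ≈ 7.10.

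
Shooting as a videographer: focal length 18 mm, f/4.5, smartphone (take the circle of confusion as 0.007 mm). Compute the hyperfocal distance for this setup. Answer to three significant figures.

Hyperfocal distance H = f²/(N·c) + f = 18²/(4.5 × 0.007) + 18 = 324/0.0315 + 18 ≈ 10303.7 mm ≈ 10.3 m.

10.3 m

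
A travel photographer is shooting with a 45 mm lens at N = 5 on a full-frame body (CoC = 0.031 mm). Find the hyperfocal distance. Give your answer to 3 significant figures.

13.1 m

Hyperfocal distance H = f²/(N·c) + f = 45²/(5 × 0.031) + 45 = 2025/0.155 + 45 ≈ 13109.5 mm ≈ 13.1 m.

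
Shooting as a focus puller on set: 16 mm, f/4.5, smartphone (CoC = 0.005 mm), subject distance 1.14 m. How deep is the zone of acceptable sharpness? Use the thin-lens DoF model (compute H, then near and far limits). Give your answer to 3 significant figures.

227 mm

Hyperfocal distance H = f²/(N·c) + f = 16²/(4.5 × 0.005) + 16 = 256/0.0225 + 16 ≈ 11393.8 mm ≈ 11.39 m.
Near limit Dn = s·(H − f)/(H + s − 2f) = 1140 × (11393.8 − 16) / (11393.8 + 1140 − 2 × 16) = 1140 × 11377.8 / 12501.8 ≈ 1037.51 mm.
Far limit Df = s·(H − f)/(H − s) = 1140 × (11393.8 − 16) / (11393.8 − 1140) = 1140 × 11377.8 / 10253.8 ≈ 1264.96 mm.
Depth of field = Df − Dn = 1264.96 − 1037.51 ≈ 227.45 mm.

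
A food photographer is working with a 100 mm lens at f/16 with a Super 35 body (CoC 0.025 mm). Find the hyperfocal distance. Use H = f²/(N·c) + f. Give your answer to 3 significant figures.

25.1 m

Hyperfocal distance H = f²/(N·c) + f = 100²/(16 × 0.025) + 100 = 10000/0.4 + 100 ≈ 25100.0 mm ≈ 25.1 m.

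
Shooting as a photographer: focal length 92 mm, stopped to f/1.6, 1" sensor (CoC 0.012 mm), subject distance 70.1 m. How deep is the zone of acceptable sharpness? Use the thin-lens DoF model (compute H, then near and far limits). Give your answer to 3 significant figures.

22.8 m

Hyperfocal distance H = f²/(N·c) + f = 92²/(1.6 × 0.012) + 92 = 8464/0.0192 + 92 ≈ 440925.3 mm ≈ 440.9 m.
Near limit Dn = s·(H − f)/(H + s − 2f) = 70100 × (440925.3 − 92) / (440925.3 + 70100 − 2 × 92) = 70100 × 440833.3 / 510841.3 ≈ 60493 mm.
Far limit Df = s·(H − f)/(H − s) = 70100 × (440925.3 − 92) / (440925.3 − 70100) = 70100 × 440833.3 / 370825.3 ≈ 83334 mm.
Depth of field = Df − Dn = 83334 − 60493 ≈ 22841 mm ≈ 22.8 m.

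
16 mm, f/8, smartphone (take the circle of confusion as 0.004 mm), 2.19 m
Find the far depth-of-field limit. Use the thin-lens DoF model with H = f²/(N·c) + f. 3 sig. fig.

3.01 m

Hyperfocal distance H = f²/(N·c) + f = 16²/(8 × 0.004) + 16 = 256/0.032 + 16 ≈ 8016.0 mm ≈ 8.016 m.
Far limit Df = s·(H − f)/(H − s) = 2190 × (8016.0 − 16) / (8016.0 − 2190) = 2190 × 8000.0 / 5826.0 ≈ 3007.2 mm ≈ 3.01 m.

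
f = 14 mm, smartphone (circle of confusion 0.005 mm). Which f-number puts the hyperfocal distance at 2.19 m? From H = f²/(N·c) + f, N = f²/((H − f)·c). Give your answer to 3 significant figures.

f/18

Rearrange H = f²/(N·c) + f for N: N = f² / ((H − f)·c).
N = 14² / ((2190 − 14) × 0.005) = 196 / 10.88 ≈ 18.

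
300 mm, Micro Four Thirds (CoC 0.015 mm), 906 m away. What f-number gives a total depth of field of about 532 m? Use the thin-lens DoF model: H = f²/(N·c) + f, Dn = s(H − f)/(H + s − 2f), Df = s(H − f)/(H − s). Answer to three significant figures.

f/1.80

Write h = H − f = f²/(N·c). The thin-lens limits are Dn = s·h/(h + (s−f)) and Df = s·h/(h − (s−f)), so DoF = Df − Dn = 2·s·(s−f)·h / (h² − (s−f)²).
That is a quadratic in h: DoF·h² − 2·s·(s−f)·h − DoF·(s−f)² = 0 ⇒ h = (s−f)·(s + √(s² + DoF²)) / DoF = 905700 × (906000 + √(906000² + 532000²)) / 532000 = 905700 × (906000 + 1050647) / 532000 ≈ 3331082 mm.
Then N = f²/(c·h) = 300² / (0.015 × 3331082) = 90000 / 49966 ≈ 1.80.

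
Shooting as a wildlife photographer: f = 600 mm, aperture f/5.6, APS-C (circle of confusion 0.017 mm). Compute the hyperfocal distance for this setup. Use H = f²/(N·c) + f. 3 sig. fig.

3780 m

Hyperfocal distance H = f²/(N·c) + f = 600²/(5.6 × 0.017) + 600 = 360000/0.0952 + 600 ≈ 3782112.6 mm ≈ 3780 m.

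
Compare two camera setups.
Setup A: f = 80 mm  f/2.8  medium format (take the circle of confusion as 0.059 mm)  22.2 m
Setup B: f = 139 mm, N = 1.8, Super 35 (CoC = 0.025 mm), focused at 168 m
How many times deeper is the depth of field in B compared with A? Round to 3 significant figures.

Setup A: H = 80²/(2.8×0.059) + 80 ≈ 38820.9 mm; DoF = Df − Dn = 51745 − 14131 ≈ 37614 mm.
Setup B: H = 139²/(1.8×0.025) + 139 ≈ 429494.6 mm; DoF = Df − Dn = 275844 − 120780 ≈ 155064 mm.
Ratio = 155064 / 37614 ≈ 4.12.

4.12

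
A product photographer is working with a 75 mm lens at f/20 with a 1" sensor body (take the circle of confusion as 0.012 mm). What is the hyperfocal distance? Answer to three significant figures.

23.5 m

Hyperfocal distance H = f²/(N·c) + f = 75²/(20 × 0.012) + 75 = 5625/0.24 + 75 ≈ 23512.5 mm ≈ 23.5 m.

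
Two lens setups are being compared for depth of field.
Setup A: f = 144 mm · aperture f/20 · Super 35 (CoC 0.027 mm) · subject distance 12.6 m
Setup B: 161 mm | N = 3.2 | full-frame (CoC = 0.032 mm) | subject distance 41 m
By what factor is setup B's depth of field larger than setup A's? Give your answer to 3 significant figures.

1.49

Setup A: H = 144²/(20×0.027) + 144 ≈ 38544.0 mm; DoF = Df − Dn = 18649.4 − 9513.9 ≈ 9135.5 mm.
Setup B: H = 161²/(3.2×0.032) + 161 ≈ 253295.8 mm; DoF = Df − Dn = 48887 − 35304 ≈ 13583 mm.
Ratio = 13583 / 9135.5 ≈ 1.49.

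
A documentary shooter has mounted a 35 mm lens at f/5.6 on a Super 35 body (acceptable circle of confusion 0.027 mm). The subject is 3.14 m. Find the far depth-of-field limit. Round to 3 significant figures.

Hyperfocal distance H = f²/(N·c) + f = 35²/(5.6 × 0.027) + 35 = 1225/0.1512 + 35 ≈ 8136.9 mm ≈ 8.137 m.
Far limit Df = s·(H − f)/(H − s) = 3140 × (8136.9 − 35) / (8136.9 − 3140) = 3140 × 8101.9 / 4996.9 ≈ 5091.2 mm ≈ 5.09 m.

5.09 m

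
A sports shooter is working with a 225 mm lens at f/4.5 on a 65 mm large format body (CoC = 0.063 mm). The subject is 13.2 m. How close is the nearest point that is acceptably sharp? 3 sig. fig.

Hyperfocal distance H = f²/(N·c) + f = 225²/(4.5 × 0.063) + 225 = 50625/0.2835 + 225 ≈ 178796.4 mm ≈ 178.8 m.
Near limit Dn = s·(H − f)/(H + s − 2f) = 13200 × (178796.4 − 225) / (178796.4 + 13200 − 2 × 225) = 13200 × 178571.4 / 191546.4 ≈ 12306 mm ≈ 12.3 m.

12.3 m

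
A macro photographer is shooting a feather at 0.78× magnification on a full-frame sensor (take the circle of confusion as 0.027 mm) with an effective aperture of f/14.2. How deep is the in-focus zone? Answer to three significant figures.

1.26 mm

At magnification m, DoF ≈ 2·N_eff·c/m² = 2 × 14.2 × 0.027 / 0.78² = 0.7668 / 0.6084 ≈ 1.26 mm.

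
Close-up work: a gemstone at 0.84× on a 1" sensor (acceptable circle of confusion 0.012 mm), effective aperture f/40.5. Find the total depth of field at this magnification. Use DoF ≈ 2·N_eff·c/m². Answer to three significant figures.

1.38 mm

At magnification m, DoF ≈ 2·N_eff·c/m² = 2 × 40.5 × 0.012 / 0.84² = 0.972 / 0.7056 ≈ 1.38 mm.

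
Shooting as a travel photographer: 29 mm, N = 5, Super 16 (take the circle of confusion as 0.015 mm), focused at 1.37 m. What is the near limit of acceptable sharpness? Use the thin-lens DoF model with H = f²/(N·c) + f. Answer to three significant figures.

1.22 m

Hyperfocal distance H = f²/(N·c) + f = 29²/(5 × 0.015) + 29 = 841/0.075 + 29 ≈ 11242.3 mm ≈ 11.24 m.
Near limit Dn = s·(H − f)/(H + s − 2f) = 1370 × (11242.3 − 29) / (11242.3 + 1370 − 2 × 29) = 1370 × 11213.3 / 12554.3 ≈ 1223.7 mm ≈ 1.22 m.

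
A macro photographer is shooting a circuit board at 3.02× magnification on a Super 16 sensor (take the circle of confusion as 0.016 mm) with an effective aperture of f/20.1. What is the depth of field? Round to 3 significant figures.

0.0705 mm

At magnification m, DoF ≈ 2·N_eff·c/m² = 2 × 20.1 × 0.016 / 3.02² = 0.6432 / 9.12 ≈ 0.0705 mm.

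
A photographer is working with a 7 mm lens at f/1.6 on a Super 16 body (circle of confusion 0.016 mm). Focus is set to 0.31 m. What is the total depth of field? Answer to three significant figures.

Hyperfocal distance H = f²/(N·c) + f = 7²/(1.6 × 0.016) + 7 = 49/0.0256 + 7 ≈ 1921.1 mm ≈ 1.921 m.
Near limit Dn = s·(H − f)/(H + s − 2f) = 310 × (1921.1 − 7) / (1921.1 + 310 − 2 × 7) = 310 × 1914.1 / 2217.1 ≈ 267.63 mm.
Far limit Df = s·(H − f)/(H − s) = 310 × (1921.1 − 7) / (1921.1 − 310) = 310 × 1914.1 / 1611.1 ≈ 368.30 mm.
Depth of field = Df − Dn = 368.30 − 267.63 ≈ 100.67 mm.

101 mm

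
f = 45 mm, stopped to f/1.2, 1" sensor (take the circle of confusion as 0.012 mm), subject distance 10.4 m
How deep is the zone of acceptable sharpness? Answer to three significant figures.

1.54 m

Hyperfocal distance H = f²/(N·c) + f = 45²/(1.2 × 0.012) + 45 = 2025/0.0144 + 45 ≈ 140670.0 mm ≈ 140.7 m.
Near limit Dn = s·(H − f)/(H + s − 2f) = 10400 × (140670.0 − 45) / (140670.0 + 10400 − 2 × 45) = 10400 × 140625.0 / 150980.0 ≈ 9686.7 mm.
Far limit Df = s·(H − f)/(H − s) = 10400 × (140670.0 − 45) / (140670.0 − 10400) = 10400 × 140625.0 / 130270.0 ≈ 11226.7 mm.
Depth of field = Df − Dn = 11226.7 − 9686.7 ≈ 1540.0 mm ≈ 1.54 m.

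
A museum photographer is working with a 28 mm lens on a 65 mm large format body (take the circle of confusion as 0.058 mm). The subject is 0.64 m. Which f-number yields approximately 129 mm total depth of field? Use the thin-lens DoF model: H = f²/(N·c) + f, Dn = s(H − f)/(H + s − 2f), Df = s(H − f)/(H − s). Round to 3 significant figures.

f/2.20

Write h = H − f = f²/(N·c). The thin-lens limits are Dn = s·h/(h + (s−f)) and Df = s·h/(h − (s−f)), so DoF = Df − Dn = 2·s·(s−f)·h / (h² − (s−f)²).
That is a quadratic in h: DoF·h² − 2·s·(s−f)·h − DoF·(s−f)² = 0 ⇒ h = (s−f)·(s + √(s² + DoF²)) / DoF = 612 × (640 + √(640² + 129²)) / 129 = 612 × (640 + 652.871) / 129 ≈ 6133.6 mm.
Then N = f²/(c·h) = 28² / (0.058 × 6133.6) = 784 / 355.75 ≈ 2.20.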